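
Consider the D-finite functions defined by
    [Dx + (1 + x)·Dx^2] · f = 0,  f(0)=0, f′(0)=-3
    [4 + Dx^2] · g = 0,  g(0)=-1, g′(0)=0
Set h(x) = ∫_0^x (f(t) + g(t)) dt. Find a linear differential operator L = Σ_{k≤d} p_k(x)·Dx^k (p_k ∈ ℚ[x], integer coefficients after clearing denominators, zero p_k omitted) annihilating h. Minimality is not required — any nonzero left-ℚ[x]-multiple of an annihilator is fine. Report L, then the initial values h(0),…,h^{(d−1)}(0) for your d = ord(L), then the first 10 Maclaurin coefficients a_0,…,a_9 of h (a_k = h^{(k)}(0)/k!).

f: a_k = 0, -3, 3/2, -1, 3/4, -3/5, 1/2, -3/7, 3/8, -1/3, …
g: a_k = -1, 0, 2, 0, -2/3, 0, 4/45, 0, -2/315, 0, …
Weyl lclm of L_f,L_g ⇒ L₀ (ord ≤ 4).
∫: right-multiply L₀ by Dx.
L = (20 + 16·x + 8·x^2)·Dx^2 + (12 + 28·x + 24·x^2 + 8·x^3)·Dx^3 + (5 + 4·x + 2·x^2)·Dx^4 + (3 + 7·x + 6·x^2 + 2·x^3)·Dx^5  (order 5).
h: a_k = 0, -1, -3/2, 7/6, -1/4, 1/60, -1/10, 53/630, -3/56, 929/22680, …
ICs: h(0) = 0, h′(0) = -1, h′′(0) = -3, h′′′(0) = 7, h′′′′(0) = -6.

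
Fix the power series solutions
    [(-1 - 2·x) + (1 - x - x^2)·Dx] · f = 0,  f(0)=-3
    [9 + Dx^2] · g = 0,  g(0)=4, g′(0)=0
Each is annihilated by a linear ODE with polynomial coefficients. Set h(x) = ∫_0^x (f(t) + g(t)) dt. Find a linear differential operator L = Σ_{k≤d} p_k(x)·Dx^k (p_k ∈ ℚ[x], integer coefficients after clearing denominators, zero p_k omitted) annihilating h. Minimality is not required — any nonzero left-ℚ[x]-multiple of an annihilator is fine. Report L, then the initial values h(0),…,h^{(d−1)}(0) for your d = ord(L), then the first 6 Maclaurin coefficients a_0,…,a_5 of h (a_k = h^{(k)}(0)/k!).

f: a_k = -3, -3, -6, -9, -15, -24, …
g: a_k = 4, 0, -18, 0, 27/2, 0, …
Weyl lclm of L_f,L_g ⇒ L₀ (ord ≤ 3).
∫: right-multiply L₀ by Dx.
L = (243 + 432·x - 81·x^2 + 216·x^3 + 405·x^4 + 162·x^5)·Dx + (-117 + 225·x + 36·x^2 - 297·x^3 + 54·x^4 + 243·x^5 + 81·x^6)·Dx^2 + (27 + 48·x - 9·x^2 + 24·x^3 + 45·x^4 + 18·x^5)·Dx^3 + (-13 + 25·x + 4·x^2 - 33·x^3 + 6·x^4 + 27·x^5 + 9·x^6)·Dx^4  (order 4).
h: a_k = 0, 1, -3/2, -8, -9/4, -3/10, …
ICs: h(0) = 0, h′(0) = 1, h′′(0) = -3, h′′′(0) = -48.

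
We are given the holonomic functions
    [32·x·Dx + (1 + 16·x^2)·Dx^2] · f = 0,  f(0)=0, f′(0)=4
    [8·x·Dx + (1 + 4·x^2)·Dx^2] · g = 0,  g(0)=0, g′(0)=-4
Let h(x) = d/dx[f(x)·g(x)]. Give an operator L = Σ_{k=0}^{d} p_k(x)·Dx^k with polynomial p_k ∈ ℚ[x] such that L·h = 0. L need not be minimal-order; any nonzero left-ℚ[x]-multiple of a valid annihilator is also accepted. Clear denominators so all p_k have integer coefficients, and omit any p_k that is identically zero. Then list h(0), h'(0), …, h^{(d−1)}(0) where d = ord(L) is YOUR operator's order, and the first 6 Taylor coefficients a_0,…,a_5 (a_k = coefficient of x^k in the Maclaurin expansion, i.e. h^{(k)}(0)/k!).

f: a_k = 0, 4, 0, -64/3, 0, 1024/5, …
g: a_k = 0, -4, 0, 16/3, 0, -64/5, …
f·g: L₀ = L_f ⊗_s L_g, ord ≤ 2·2.
Derive L from L₀ (diff closure).
L = (-1536·x - 51200·x^3 - 262144·x^5 + 655360·x^7 + 6291456·x^9) + (-80 - 6592·x^2 - 92160·x^4 - 229376·x^6 + 2293760·x^8 + 9437184·x^10)·Dx + (-160·x - 4480·x^3 - 30720·x^5 + 69632·x^7 + 1310720·x^9 + 3145728·x^11)·Dx^2 + (-1 - 40·x^2 - 464·x^4 + 29696·x^8 + 163840·x^10 + 262144·x^12)·Dx^3  (order 3).
h: a_k = 0, -32, 0, 1280/3, 0, -88576/15, …
ICs: h(0) = 0, h′(0) = -32, h′′(0) = 0.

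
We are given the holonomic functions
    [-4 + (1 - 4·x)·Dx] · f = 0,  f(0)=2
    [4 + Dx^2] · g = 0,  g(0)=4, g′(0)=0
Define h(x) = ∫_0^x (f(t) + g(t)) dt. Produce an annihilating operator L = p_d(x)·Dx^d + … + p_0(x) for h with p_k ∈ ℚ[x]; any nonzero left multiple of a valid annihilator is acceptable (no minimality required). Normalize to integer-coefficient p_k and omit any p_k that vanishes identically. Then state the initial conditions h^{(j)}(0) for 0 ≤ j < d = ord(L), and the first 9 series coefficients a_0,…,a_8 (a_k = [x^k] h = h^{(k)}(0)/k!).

L = (400 - 128·x + 256·x^2)·Dx + (-36 + 176·x - 192·x^2 + 256·x^3)·Dx^2 + (100 - 32·x + 64·x^2)·Dx^3 + (-9 + 44·x - 48·x^2 + 64·x^3)·Dx^4  (order 4).
h: a_k = 0, 6, 4, 8, 32, 1544/15, 1024/3, 368624/315, 4096, …
ICs: h(0) = 0, h′(0) = 6, h′′(0) = 8, h′′′(0) = 48.

f: a_k = 2, 8, 32, 128, 512, 2048, 8192, 32768, 131072, …
g: a_k = 4, 0, -8, 0, 8/3, 0, -16/45, 0, 8/315, …
L₀ := lclm(L_f,L_g); ord L₀ ≤ 1+2.
h=∫₀ˣh₀: take L = L₀·Dx.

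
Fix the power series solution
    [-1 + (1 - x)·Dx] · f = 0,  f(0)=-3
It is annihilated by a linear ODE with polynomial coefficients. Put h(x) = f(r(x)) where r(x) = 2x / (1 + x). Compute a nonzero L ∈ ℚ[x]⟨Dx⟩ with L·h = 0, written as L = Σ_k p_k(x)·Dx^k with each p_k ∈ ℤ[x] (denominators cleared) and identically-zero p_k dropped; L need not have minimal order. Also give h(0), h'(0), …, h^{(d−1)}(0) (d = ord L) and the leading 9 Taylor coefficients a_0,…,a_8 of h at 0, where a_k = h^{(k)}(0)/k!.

f: a_k = -3, -3, -3, -3, -3, -3, -3, -3, -3, …
f∘r: x↦r, Dx↦Dx/r' in L_f ⇒ L₀.
L = 2 + (-1 + x^2)·Dx  (order 1).
h: a_k = -3, -6, -6, -6, -6, -6, -6, -6, -6, …
ICs: h(0) = -3.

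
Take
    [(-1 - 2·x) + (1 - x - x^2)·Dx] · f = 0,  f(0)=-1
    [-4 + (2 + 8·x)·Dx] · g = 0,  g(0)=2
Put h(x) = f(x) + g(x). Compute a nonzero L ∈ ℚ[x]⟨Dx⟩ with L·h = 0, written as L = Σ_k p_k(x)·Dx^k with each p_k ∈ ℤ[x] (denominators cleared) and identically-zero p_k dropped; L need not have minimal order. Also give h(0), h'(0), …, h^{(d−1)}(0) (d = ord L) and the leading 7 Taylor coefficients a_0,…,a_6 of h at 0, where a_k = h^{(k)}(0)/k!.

L = (-12 - 48·x - 48·x^2 - 40·x^3) + (8 + 30·x + 114·x^2 + 152·x^3 + 100·x^4)·Dx + (1 - 5·x - 39·x^2 + 6·x^3 + 82·x^4 + 40·x^5)·Dx^2  (order 2).
h: a_k = 1, 3, -6, 5, -25, 48, -181, …
ICs: h(0) = 1, h′(0) = 3.

f: a_k = -1, -1, -2, -3, -5, -8, -13, …
g: a_k = 2, 4, -4, 8, -20, 56, -168, …
Sum ⇒ L₀ = lclm(L_f,L_g) in ℚ(x)⟨Dx⟩.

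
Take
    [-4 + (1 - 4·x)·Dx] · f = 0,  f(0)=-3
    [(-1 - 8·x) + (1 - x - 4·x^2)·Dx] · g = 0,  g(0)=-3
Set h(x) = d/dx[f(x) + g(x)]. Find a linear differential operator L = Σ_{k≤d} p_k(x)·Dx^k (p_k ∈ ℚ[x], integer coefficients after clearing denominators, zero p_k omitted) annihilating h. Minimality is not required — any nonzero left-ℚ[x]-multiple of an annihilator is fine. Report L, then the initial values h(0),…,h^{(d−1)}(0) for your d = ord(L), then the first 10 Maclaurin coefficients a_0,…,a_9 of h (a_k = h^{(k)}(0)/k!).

f: a_k = -3, -12, -48, -192, -768, -3072, -12288, -49152, -196608, -786432, …
g: a_k = -3, -3, -15, -27, -87, -195, -543, -1323, -3495, -8787, …
h₀=f+g: left-lcm gives L₀, ord ≤ 2.
h₀' ⇒ L via d/dx closure of L₀.
L = (264 - 384·x + 6912·x^2 - 6144·x^3 + 6144·x^4) + (-21 - 264·x - 96·x^2 + 4608·x^3 - 5376·x^4 + 6144·x^5)·Dx + (-1 + 41·x - 228·x^2 + 288·x^3 + 256·x^4 - 768·x^5 + 1024·x^6)·Dx^2  (order 2).
h: a_k = -15, -126, -657, -3420, -16335, -76986, -353325, -1600824, -7156971, -31684950, …
ICs: h(0) = -15, h′(0) = -126.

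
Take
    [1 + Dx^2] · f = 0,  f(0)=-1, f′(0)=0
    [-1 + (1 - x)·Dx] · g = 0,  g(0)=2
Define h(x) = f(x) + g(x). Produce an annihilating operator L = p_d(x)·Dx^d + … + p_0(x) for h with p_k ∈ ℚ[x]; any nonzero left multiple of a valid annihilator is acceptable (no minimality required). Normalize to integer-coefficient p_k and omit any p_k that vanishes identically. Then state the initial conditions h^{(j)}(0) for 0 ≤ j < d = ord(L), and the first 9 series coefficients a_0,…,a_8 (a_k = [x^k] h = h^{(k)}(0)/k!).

L = (-7 + 2·x - x^2) + (3 - 5·x + 3·x^2 - x^3)·Dx + (-7 + 2·x - x^2)·Dx^2 + (3 - 5·x + 3·x^2 - x^3)·Dx^3  (order 3).
h: a_k = 1, 2, 5/2, 2, 47/24, 2, 1441/720, 2, 80639/40320, …
ICs: h(0) = 1, h′(0) = 2, h′′(0) = 5.

f: a_k = -1, 0, 1/2, 0, -1/24, 0, 1/720, 0, -1/40320, …
g: a_k = 2, 2, 2, 2, 2, 2, 2, 2, 2, …
h₀=f+g: left-lcm gives L₀, ord ≤ 3.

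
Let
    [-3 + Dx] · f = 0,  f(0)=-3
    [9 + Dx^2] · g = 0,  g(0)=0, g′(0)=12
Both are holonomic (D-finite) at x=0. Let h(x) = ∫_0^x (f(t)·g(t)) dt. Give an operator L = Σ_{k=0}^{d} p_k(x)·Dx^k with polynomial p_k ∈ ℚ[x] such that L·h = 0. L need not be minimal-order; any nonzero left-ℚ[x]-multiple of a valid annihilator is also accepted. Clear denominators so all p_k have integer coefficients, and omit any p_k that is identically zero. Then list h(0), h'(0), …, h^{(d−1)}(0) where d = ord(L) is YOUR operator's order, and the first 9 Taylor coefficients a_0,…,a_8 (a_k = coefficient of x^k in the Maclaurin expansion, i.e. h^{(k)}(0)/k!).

f: a_k = -3, -9, -27/2, -27/2, -81/8, -243/40, -243/80, -729/560, -2187/4480, …
g: a_k = 0, 12, 0, -18, 0, 81/10, 0, -243/140, 0, …
L₀ := L_f ⊗_s L_g (sym. prod.), ord ≤ 2.
h=∫₀ˣh₀: take L = L₀·Dx.
L = 18·Dx - 6·Dx^2 + Dx^3  (order 3).
h: a_k = 0, 0, -18, -36, -27, 0, 81/5, 486/35, 729/140, …
ICs: h(0) = 0, h′(0) = 0, h′′(0) = -36.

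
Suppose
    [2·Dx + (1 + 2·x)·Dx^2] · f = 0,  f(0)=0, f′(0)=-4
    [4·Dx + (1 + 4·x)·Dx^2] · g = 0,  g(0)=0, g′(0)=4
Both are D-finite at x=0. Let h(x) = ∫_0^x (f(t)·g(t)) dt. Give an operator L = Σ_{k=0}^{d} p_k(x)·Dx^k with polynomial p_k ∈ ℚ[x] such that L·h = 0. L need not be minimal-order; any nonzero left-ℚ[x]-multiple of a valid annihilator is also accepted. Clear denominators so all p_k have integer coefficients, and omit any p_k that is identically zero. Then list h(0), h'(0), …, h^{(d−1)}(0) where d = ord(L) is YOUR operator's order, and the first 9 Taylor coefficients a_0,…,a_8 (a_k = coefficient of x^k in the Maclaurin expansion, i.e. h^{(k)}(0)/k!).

f: a_k = 0, -4, 4, -16/3, 8, -64/5, 64/3, -256/7, 64, …
g: a_k = 0, 4, -8, 64/3, -64, 1024/5, -2048/3, 16384/7, -8192, …
f·g: L₀ = L_f ⊗_s L_g, ord ≤ 2·2.
h=∫₀ˣh₀: take L = L₀·Dx.
L = (160 + 768·x + 1024·x^2)·Dx^2 + (264 + 2144·x + 5760·x^2 + 5120·x^3)·Dx^3 + (64 + 720·x + 2976·x^2 + 5376·x^3 + 3584·x^4)·Dx^4 + (3 + 44·x + 252·x^2 + 704·x^3 + 960·x^4 + 512·x^5)·Dx^5  (order 5).
h: a_k = 0, 0, 0, -16/3, 12, -416/15, 208/3, -8384/45, 2656/5, …
ICs: h(0) = 0, h′(0) = 0, h′′(0) = 0, h′′′(0) = -32, h′′′′(0) = 288.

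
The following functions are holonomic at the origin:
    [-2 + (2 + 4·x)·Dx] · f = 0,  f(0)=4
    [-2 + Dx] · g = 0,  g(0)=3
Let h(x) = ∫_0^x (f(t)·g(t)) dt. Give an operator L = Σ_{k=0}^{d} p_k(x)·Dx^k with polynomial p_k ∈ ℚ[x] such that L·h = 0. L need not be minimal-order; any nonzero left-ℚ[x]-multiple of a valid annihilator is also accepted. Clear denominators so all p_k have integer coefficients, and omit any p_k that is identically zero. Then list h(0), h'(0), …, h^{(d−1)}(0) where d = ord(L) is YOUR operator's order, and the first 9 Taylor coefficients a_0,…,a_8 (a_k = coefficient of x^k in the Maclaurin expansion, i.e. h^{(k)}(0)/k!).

L = (-3 - 4·x)·Dx + (1 + 2·x)·Dx^2  (order 2).
h: a_k = 0, 12, 18, 14, 17/2, 33/10, 107/60, -89/420, 1123/1120, …
ICs: h(0) = 0, h′(0) = 12.

f: a_k = 4, 4, -2, 2, -5/2, 7/2, -21/4, 33/4, -429/32, …
g: a_k = 3, 6, 6, 4, 2, 4/5, 4/15, 8/105, 2/105, …
L₀ := L_f ⊗_s L_g (sym. prod.), ord ≤ 1.
h=∫h₀ ⇒ L = L₀·Dx.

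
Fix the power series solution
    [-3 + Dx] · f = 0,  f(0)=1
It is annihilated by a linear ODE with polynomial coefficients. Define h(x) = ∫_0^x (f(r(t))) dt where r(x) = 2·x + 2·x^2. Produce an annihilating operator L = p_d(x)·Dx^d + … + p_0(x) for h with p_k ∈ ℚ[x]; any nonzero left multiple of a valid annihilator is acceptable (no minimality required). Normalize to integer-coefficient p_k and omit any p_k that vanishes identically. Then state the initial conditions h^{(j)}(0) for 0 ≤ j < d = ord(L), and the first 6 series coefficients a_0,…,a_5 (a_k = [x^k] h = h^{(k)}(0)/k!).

L = (-6 - 12·x)·Dx + Dx^2  (order 2).
h: a_k = 0, 1, 3, 8, 18, 36, …
ICs: h(0) = 0, h′(0) = 1.

f: a_k = 1, 3, 9/2, 9/2, 27/8, 81/40, …
L₀ from L_f via x↦r, Dx↦r'^{-1}Dx.
h=∫₀ˣh₀: take L = L₀·Dx.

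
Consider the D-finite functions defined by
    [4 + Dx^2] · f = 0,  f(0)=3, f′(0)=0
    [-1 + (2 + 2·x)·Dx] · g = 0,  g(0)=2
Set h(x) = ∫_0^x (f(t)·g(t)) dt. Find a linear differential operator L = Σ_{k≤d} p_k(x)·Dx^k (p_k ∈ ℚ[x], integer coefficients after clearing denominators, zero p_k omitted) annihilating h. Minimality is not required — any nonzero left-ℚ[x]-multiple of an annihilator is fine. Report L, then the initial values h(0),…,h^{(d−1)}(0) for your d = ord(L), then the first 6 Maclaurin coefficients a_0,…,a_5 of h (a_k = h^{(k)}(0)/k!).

L = (19 + 32·x + 16·x^2)·Dx + (-4 - 4·x)·Dx^2 + (4 + 8·x + 4·x^2)·Dx^3  (order 3).
h: a_k = 0, 6, 3/2, -17/4, -45/32, 337/320, …
ICs: h(0) = 0, h′(0) = 6, h′′(0) = 3.

f: a_k = 3, 0, -6, 0, 2, 0, …
g: a_k = 2, 1, -1/4, 1/8, -5/64, 7/128, …
Sym-product of L_f,L_g gives L₀ (≤ ord 2).
h=∫₀ˣh₀: take L = L₀·Dx.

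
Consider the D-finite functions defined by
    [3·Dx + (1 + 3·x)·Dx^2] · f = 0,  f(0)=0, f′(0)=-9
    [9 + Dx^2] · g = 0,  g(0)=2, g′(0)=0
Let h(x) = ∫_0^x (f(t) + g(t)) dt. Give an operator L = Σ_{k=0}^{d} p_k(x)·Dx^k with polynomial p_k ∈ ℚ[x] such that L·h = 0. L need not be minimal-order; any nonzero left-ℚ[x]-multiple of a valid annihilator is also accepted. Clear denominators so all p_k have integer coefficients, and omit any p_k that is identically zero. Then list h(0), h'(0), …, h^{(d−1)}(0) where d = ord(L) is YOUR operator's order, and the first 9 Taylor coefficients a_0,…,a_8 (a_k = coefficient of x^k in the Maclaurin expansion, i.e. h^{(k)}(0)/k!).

f: a_k = 0, -9, 27/2, -27, 243/4, -729/5, 729/2, -6561/7, 19683/8, …
g: a_k = 2, 0, -9, 0, 27/4, 0, -81/40, 0, 729/2240, …
Weyl lclm of L_f,L_g ⇒ L₀ (ord ≤ 4).
∫: right-multiply L₀ by Dx.
L = (63 + 54·x + 81·x^2)·Dx^2 + (9 + 45·x + 81·x^2 + 81·x^3)·Dx^3 + (7 + 6·x + 9·x^2)·Dx^4 + (1 + 5·x + 9·x^2 + 9·x^3)·Dx^5  (order 5).
h: a_k = 0, 2, -9/2, 3/2, -27/4, 27/2, -243/10, 14499/280, -6561/56, …
ICs: h(0) = 0, h′(0) = 2, h′′(0) = -9, h′′′(0) = 9, h′′′′(0) = -162.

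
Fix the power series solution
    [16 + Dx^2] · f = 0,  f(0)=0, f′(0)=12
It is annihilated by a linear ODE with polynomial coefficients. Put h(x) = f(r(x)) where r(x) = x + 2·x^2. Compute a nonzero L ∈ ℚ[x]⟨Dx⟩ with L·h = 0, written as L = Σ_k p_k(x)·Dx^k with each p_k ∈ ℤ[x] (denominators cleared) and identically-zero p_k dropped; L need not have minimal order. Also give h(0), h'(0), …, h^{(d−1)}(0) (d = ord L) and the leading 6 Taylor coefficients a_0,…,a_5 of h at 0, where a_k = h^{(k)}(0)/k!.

f: a_k = 0, 12, 0, -32, 0, 128/5, …
f∘r: x↦r, Dx↦Dx/r' in L_f ⇒ L₀.
L = (16 + 192·x + 768·x^2 + 1024·x^3) - 4·Dx + (1 + 4·x)·Dx^2  (order 2).
h: a_k = 0, 12, 24, -32, -192, -1792/5, …
ICs: h(0) = 0, h′(0) = 12.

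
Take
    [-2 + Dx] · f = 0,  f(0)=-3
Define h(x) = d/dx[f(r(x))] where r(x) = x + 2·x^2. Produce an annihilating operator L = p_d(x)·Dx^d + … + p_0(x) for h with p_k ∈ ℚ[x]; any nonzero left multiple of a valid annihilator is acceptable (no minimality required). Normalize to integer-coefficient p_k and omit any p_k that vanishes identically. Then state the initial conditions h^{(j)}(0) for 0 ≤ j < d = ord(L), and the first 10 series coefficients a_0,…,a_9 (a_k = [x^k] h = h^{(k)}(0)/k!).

L = (6 + 16·x + 32·x^2) + (-1 - 4·x)·Dx  (order 1).
h: a_k = -6, -36, -84, -200, -324, -2648/5, -10424/15, -31664/35, -21428/21, -152744/135, …
ICs: h(0) = -6.

f: a_k = -3, -6, -6, -4, -2, -4/5, -4/15, -8/105, -2/105, -4/945, …
f∘r: x↦r, Dx↦Dx/r' in L_f ⇒ L₀.
h=h₀': d/dx-closure on L₀ ⇒ L.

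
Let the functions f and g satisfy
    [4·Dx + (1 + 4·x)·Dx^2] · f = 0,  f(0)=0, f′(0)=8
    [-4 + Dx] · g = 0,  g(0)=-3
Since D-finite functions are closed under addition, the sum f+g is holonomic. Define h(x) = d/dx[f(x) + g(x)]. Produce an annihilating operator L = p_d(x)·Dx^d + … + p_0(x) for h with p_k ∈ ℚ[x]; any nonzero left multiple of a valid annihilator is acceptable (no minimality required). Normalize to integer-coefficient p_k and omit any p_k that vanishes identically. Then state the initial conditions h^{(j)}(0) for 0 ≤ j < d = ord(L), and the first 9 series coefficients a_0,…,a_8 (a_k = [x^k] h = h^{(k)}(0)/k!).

f: a_k = 0, 8, -16, 128/3, -128, 2048/5, -4096/3, 32768/7, -16384, …
g: a_k = -3, -12, -24, -32, -32, -128/5, -256/15, -1024/105, -512/105, …
Sum ⇒ L₀ = lclm(L_f,L_g) in ℚ(x)⟨Dx⟩.
Differentiate: ansatz ord ≤ ord L₀ ⇒ L.
L = (-24 - 32·x) + (2 - 16·x - 32·x^2)·Dx + (1 + 6·x + 8·x^2)·Dx^2  (order 2).
h: a_k = -4, -80, 32, -640, 1920, -41472/5, 490496/15, -13766656/105, 55048192/105, …
ICs: h(0) = -4, h′(0) = -80.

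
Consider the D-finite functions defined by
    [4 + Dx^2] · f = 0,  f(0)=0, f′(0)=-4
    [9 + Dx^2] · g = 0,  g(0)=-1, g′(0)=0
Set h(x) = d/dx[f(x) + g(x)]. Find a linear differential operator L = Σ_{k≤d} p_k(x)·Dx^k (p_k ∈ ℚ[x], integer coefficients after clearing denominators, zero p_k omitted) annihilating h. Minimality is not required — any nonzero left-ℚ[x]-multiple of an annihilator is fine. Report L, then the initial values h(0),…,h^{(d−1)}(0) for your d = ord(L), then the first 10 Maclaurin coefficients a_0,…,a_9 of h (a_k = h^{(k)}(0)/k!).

L = 36 + 13·Dx^2 + Dx^4  (order 4).
h: a_k = -4, 9, 8, -27/2, -8/3, 243/40, 16/45, -729/560, -8/315, 729/4480, …
ICs: h(0) = -4, h′(0) = 9, h′′(0) = 16, h′′′(0) = -81.

f: a_k = 0, -4, 0, 8/3, 0, -8/15, 0, 16/315, 0, -8/2835, …
g: a_k = -1, 0, 9/2, 0, -27/8, 0, 81/80, 0, -729/4480, 0, …
Sum ⇒ L₀ = lclm(L_f,L_g) in ℚ(x)⟨Dx⟩.
Differentiate: ansatz ord ≤ ord L₀ ⇒ L.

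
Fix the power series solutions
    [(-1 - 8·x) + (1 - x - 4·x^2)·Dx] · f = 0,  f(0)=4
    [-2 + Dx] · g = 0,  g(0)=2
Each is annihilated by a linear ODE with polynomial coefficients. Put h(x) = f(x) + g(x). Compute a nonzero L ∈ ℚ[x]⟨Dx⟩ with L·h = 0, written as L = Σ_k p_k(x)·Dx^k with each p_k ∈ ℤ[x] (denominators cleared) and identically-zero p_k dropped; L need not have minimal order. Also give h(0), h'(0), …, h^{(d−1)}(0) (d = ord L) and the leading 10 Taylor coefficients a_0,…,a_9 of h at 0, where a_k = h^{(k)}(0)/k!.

L = (-16 - 20·x - 240·x^2 - 128·x^3) + (6 + 32·x + 124·x^2 - 32·x^3 - 64·x^4)·Dx + (1 - 11·x - 2·x^2 + 48·x^3 + 32·x^4)·Dx^2  (order 2).
h: a_k = 6, 8, 24, 116/3, 352/3, 3908/15, 32588/45, 555676/315, 1467904/315, 33214868/2835, …
ICs: h(0) = 6, h′(0) = 8.

f: a_k = 4, 4, 20, 36, 116, 260, 724, 1764, 4660, 11716, …
g: a_k = 2, 4, 4, 8/3, 4/3, 8/15, 8/45, 16/315, 4/315, 8/2835, …
L₀ := lclm(L_f,L_g); ord L₀ ≤ 1+1.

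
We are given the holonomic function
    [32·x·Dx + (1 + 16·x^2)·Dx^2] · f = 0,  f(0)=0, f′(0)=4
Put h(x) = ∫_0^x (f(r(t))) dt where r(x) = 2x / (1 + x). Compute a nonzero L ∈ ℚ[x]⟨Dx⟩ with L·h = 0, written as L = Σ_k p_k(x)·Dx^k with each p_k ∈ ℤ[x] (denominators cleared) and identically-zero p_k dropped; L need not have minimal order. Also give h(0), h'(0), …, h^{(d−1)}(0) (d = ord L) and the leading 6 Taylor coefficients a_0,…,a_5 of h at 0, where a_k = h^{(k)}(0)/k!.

f: a_k = 0, 4, 0, -64/3, 0, 1024/5, …
L₀ from L_f via x↦r, Dx↦r'^{-1}Dx.
h=∫₀ˣh₀: take L = L₀·Dx.
L = (2 + 130·x)·Dx^2 + (1 + 2·x + 65·x^2)·Dx^3  (order 3).
h: a_k = 0, 0, 4, -8/3, -122/3, 504/5, …
ICs: h(0) = 0, h′(0) = 0, h′′(0) = 8.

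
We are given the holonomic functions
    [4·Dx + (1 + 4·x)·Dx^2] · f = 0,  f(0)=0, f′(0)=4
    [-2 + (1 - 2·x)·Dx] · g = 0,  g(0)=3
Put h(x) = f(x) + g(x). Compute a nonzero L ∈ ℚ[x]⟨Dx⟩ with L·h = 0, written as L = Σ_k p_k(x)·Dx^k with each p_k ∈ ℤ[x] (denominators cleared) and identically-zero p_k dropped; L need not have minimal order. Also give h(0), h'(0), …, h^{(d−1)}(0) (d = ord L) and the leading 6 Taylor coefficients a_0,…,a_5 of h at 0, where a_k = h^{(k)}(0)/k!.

f: a_k = 0, 4, -8, 64/3, -64, 1024/5, …
g: a_k = 3, 6, 12, 24, 48, 96, …
h₀=f+g: left-lcm gives L₀, ord ≤ 3.
L = (-28 - 16·x)·Dx + (1 - 40·x - 32·x^2)·Dx^2 + (1 + 3·x - 6·x^2 - 8·x^3)·Dx^3  (order 3).
h: a_k = 3, 10, 4, 136/3, -16, 1504/5, …
ICs: h(0) = 3, h′(0) = 10, h′′(0) = 8.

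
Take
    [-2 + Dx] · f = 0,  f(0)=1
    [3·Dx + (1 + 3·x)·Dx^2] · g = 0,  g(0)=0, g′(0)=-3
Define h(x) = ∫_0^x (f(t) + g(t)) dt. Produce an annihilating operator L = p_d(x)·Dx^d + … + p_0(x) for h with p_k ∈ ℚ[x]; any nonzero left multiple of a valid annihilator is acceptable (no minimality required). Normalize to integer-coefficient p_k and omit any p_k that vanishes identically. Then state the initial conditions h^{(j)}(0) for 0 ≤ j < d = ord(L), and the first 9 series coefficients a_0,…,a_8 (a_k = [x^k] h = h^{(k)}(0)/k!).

L = (-48 - 36·x)·Dx^2 + (14 - 24·x - 36·x^2)·Dx^3 + (5 + 21·x + 18·x^2)·Dx^4  (order 4).
h: a_k = 0, 1, -1/2, 13/6, -23/12, 251/60, -145/18, 10943/630, -98407/2520, …
ICs: h(0) = 0, h′(0) = 1, h′′(0) = -1, h′′′(0) = 13.

f: a_k = 1, 2, 2, 4/3, 2/3, 4/15, 4/45, 8/315, 2/315, …
g: a_k = 0, -3, 9/2, -9, 81/4, -243/5, 243/2, -2187/7, 6561/8, …
Sum ⇒ L₀ = lclm(L_f,L_g) in ℚ(x)⟨Dx⟩.
∫: right-multiply L₀ by Dx.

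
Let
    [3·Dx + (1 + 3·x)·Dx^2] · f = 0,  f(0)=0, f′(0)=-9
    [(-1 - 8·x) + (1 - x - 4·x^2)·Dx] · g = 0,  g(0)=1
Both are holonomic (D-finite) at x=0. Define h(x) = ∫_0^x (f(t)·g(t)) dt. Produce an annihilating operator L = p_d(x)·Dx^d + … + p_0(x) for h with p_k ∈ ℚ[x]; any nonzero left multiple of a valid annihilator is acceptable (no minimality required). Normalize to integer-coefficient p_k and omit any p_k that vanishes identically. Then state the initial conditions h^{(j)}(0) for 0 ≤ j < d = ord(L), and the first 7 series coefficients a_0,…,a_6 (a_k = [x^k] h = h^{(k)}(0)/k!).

f: a_k = 0, -9, 27/2, -27, 243/4, -729/5, 729/2, …
g: a_k = 1, 1, 5, 9, 29, 65, 181, …
Product ⇒ symmetric product L₀, ord ≤ 2.
Integrate: L := L₀·Dx.
L = (11 + 48·x)·Dx + (-1 + 25·x + 60·x^2)·Dx^2 + (-1 - 2·x + 7·x^2 + 12·x^3)·Dx^3  (order 3).
h: a_k = 0, 0, -9/2, 3/2, -117/8, 81/20, -2397/40, …
ICs: h(0) = 0, h′(0) = 0, h′′(0) = -9.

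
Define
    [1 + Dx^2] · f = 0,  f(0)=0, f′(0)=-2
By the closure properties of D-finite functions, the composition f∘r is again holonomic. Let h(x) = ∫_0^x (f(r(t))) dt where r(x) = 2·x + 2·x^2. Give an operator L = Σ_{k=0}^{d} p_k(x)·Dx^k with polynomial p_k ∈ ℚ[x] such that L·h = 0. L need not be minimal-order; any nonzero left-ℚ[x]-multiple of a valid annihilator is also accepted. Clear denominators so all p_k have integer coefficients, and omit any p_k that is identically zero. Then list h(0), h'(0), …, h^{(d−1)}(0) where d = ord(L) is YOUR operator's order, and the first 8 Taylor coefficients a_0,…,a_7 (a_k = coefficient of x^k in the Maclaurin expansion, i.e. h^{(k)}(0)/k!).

L = (4 + 24·x + 48·x^2 + 32·x^3)·Dx - 2·Dx^2 + (1 + 2·x)·Dx^3  (order 3).
h: a_k = 0, 0, -2, -4/3, 2/3, 8/5, 56/45, 0, …
ICs: h(0) = 0, h′(0) = 0, h′′(0) = -4.

f: a_k = 0, -2, 0, 1/3, 0, -1/60, 0, 1/2520, …
Change of var in L_f (x↦r) gives L₀.
h=∫h₀ ⇒ L = L₀·Dx.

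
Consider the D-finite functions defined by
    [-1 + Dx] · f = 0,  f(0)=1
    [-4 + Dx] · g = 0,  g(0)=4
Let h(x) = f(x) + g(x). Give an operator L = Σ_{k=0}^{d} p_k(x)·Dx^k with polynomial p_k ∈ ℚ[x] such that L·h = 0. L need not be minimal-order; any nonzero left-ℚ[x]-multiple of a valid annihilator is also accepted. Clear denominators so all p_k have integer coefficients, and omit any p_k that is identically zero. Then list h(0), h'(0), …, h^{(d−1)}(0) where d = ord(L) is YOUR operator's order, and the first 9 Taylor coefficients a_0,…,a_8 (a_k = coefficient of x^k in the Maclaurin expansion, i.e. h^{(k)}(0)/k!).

f: a_k = 1, 1, 1/2, 1/6, 1/24, 1/120, 1/720, 1/5040, 1/40320, …
g: a_k = 4, 16, 32, 128/3, 128/3, 512/15, 1024/45, 4096/315, 2048/315, …
f+g: L₀ = lclm(L_f,L_g), ord ≤ 1+1.
L = 4 - 5·Dx + Dx^2  (order 2).
h: a_k = 5, 17, 65/2, 257/6, 1025/24, 4097/120, 3277/144, 65537/5040, 52429/8064, …
ICs: h(0) = 5, h′(0) = 17.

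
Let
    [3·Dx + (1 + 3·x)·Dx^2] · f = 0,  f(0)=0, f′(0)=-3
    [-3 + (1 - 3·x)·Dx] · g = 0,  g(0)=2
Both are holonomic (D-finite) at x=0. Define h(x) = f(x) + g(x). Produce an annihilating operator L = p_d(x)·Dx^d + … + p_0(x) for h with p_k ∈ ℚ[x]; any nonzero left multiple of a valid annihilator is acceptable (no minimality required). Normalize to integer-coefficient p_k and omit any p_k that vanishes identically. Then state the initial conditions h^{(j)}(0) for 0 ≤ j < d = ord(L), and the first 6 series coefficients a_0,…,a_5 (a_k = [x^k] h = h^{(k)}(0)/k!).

L = (-30 - 18·x)·Dx + (-4 - 48·x - 36·x^2)·Dx^2 + (1 + x - 9·x^2 - 9·x^3)·Dx^3  (order 3).
h: a_k = 2, 3, 45/2, 45, 729/4, 2187/5, …
ICs: h(0) = 2, h′(0) = 3, h′′(0) = 45.

f: a_k = 0, -3, 9/2, -9, 81/4, -243/5, …
g: a_k = 2, 6, 18, 54, 162, 486, …
f+g: L₀ = lclm(L_f,L_g), ord ≤ 2+1.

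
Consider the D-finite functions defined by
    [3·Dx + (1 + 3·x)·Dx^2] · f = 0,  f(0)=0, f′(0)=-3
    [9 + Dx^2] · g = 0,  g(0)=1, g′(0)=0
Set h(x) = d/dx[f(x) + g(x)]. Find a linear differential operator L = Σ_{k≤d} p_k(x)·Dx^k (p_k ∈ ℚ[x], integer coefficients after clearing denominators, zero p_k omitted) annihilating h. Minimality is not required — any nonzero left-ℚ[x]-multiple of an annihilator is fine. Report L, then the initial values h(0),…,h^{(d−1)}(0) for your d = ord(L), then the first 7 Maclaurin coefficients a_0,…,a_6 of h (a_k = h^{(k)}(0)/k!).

f: a_k = 0, -3, 9/2, -9, 81/4, -243/5, 243/2, …
g: a_k = 1, 0, -9/2, 0, 27/8, 0, -81/80, …
L₀ := lclm(L_f,L_g); ord L₀ ≤ 2+2.
h₀' ⇒ L via d/dx closure of L₀.
L = (63 + 54·x + 81·x^2) + (9 + 45·x + 81·x^2 + 81·x^3)·Dx + (7 + 6·x + 9·x^2)·Dx^2 + (1 + 5·x + 9·x^2 + 9·x^3)·Dx^3  (order 3).
h: a_k = -3, 0, -27, 189/2, -243, 28917/40, -2187, …
ICs: h(0) = -3, h′(0) = 0, h′′(0) = -54.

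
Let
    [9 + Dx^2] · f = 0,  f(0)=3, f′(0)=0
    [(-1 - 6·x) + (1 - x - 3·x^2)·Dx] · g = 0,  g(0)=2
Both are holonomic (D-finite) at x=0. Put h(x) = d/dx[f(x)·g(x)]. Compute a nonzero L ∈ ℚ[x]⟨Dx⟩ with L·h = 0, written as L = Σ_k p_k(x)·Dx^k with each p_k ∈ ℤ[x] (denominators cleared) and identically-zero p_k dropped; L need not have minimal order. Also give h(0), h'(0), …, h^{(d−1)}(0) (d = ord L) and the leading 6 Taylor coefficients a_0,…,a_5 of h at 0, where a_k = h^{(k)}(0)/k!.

f: a_k = 3, 0, -27/2, 0, 81/8, 0, …
g: a_k = 2, 2, 8, 14, 38, 80, …
L₀ := L_f ⊗_s L_g (sym. prod.), ord ≤ 2.
Differentiate: ansatz ord ≤ ord L₀ ⇒ L.
L = (-15 - 54·x - 135·x^2 + 162·x^3 + 243·x^4) + (6·x + 54·x^2 + 108·x^3)·Dx + (1 - 4·x - 9·x^2 + 18·x^3 + 27·x^4)·Dx^2  (order 2).
h: a_k = 6, -6, 45, 105, 1425/4, 17271/20, …
ICs: h(0) = 6, h′(0) = -6.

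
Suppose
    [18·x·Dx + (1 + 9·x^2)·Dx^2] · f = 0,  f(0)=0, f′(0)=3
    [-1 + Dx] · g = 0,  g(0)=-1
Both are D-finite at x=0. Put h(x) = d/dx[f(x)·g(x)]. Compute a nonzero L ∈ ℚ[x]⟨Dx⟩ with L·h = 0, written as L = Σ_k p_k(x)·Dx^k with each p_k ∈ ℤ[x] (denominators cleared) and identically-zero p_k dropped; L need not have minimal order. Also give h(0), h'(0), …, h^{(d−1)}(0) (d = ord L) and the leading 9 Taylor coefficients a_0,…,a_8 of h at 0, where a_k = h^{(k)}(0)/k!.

L = (-17 - 36·x + 504·x^2 - 324·x^3 + 81·x^4) + (16 + 54·x - 522·x^2 + 486·x^3 - 162·x^4)·Dx + (1 - 18·x + 18·x^2 - 162·x^3 + 81·x^4)·Dx^2  (order 2).
h: a_k = -3, -6, 45/2, 34, -1769/8, -1131/4, 484679/240, 511397/210, -81962427/4480, …
ICs: h(0) = -3, h′(0) = -6.

f: a_k = 0, 3, 0, -9, 0, 243/5, 0, -2187/7, 0, …
g: a_k = -1, -1, -1/2, -1/6, -1/24, -1/120, -1/720, -1/5040, -1/40320, …
f·g: L₀ = L_f ⊗_s L_g, ord ≤ 2·1.
h=h₀': d/dx-closure on L₀ ⇒ L.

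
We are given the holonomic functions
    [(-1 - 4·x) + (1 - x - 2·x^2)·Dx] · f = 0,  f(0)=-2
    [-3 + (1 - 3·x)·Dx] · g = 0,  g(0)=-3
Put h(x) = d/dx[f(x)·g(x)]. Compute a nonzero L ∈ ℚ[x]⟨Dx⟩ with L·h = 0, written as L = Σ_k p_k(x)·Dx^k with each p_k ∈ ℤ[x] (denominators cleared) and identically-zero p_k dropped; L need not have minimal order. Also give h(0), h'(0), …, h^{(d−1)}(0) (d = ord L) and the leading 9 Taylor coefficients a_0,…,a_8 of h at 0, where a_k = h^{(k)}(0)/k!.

L = (15 - 30·x - 69·x^2 + 48·x^3 + 216·x^4) + (-2 + 9·x + 3·x^2 - 47·x^3 + 15·x^4 + 54·x^5)·Dx  (order 1).
h: a_k = 24, 180, 900, 3864, 15120, 55980, 199500, 692208, 2354616, …
ICs: h(0) = 24.

f: a_k = -2, -2, -6, -10, -22, -42, -86, -170, -342, …
g: a_k = -3, -9, -27, -81, -243, -729, -2187, -6561, -19683, …
Product ⇒ symmetric product L₀, ord ≤ 1.
Differentiate: ansatz ord ≤ ord L₀ ⇒ L.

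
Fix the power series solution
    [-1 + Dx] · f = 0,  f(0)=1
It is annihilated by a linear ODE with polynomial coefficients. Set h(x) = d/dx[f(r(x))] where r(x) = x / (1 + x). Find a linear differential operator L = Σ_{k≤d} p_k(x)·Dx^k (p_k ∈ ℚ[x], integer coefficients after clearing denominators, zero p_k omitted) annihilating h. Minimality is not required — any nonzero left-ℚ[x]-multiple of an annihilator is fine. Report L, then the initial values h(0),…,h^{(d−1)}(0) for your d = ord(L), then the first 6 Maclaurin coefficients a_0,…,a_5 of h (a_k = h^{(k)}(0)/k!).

L = (-1 - 2·x) + (-1 - 2·x - x^2)·Dx  (order 1).
h: a_k = 1, -1, 1/2, 1/6, -19/24, 151/120, …
ICs: h(0) = 1.

f: a_k = 1, 1, 1/2, 1/6, 1/24, 1/120, …
Change of var in L_f (x↦r) gives L₀.
h=h₀': d/dx-closure on L₀ ⇒ L.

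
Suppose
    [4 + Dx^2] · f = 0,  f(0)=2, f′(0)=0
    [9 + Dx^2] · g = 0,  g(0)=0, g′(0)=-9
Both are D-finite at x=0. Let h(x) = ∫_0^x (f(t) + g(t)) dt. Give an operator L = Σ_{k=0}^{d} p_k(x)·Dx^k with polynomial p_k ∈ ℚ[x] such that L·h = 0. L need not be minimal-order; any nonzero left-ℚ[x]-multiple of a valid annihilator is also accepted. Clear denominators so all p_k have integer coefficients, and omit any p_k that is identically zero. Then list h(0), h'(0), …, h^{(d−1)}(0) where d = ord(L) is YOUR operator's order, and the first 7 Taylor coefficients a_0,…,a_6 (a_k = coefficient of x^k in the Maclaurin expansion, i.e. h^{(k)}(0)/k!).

f: a_k = 2, 0, -4, 0, 4/3, 0, -8/45, …
g: a_k = 0, -9, 0, 27/2, 0, -243/40, 0, …
f+g: L₀ = lclm(L_f,L_g), ord ≤ 2+2.
Integrate: L := L₀·Dx.
L = 36·Dx + 13·Dx^3 + Dx^5  (order 5).
h: a_k = 0, 2, -9/2, -4/3, 27/8, 4/15, -81/80, …
ICs: h(0) = 0, h′(0) = 2, h′′(0) = -9, h′′′(0) = -8, h′′′′(0) = 81.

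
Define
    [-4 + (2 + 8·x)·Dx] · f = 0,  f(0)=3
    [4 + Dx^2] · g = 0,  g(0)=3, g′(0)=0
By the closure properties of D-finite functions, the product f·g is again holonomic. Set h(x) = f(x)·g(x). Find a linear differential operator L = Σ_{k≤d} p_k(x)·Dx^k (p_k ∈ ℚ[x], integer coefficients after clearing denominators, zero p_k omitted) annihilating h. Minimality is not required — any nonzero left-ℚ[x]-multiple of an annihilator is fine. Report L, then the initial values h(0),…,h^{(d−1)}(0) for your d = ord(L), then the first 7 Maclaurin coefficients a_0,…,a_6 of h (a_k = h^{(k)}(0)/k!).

f: a_k = 3, 6, -6, 12, -30, 84, -252, …
g: a_k = 3, 0, -6, 0, 2, 0, -4/15, …
f·g: L₀ = L_f ⊗_s L_g, ord ≤ 1·2.
L = (16 + 32·x + 64·x^2) + (-4 - 16·x)·Dx + (1 + 8·x + 16·x^2)·Dx^2  (order 2).
h: a_k = 9, 18, -36, 0, -48, 192, -2944/5, …
ICs: h(0) = 9, h′(0) = 18.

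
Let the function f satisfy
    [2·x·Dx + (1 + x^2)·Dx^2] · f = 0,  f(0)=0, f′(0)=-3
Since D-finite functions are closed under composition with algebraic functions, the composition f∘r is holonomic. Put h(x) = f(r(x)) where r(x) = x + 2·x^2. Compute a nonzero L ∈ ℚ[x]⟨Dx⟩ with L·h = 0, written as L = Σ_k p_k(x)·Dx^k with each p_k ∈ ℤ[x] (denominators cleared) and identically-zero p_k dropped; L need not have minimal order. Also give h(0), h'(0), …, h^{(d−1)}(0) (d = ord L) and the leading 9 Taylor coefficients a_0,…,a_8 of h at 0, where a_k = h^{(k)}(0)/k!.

f: a_k = 0, -3, 0, 1, 0, -3/5, 0, 3/7, 0, …
f∘r: x↦r, Dx↦Dx/r' in L_f ⇒ L₀.
L = (-4 + 2·x + 16·x^2 + 48·x^3 + 48·x^4)·Dx + (1 + 4·x + x^2 + 8·x^3 + 20·x^4 + 16·x^5)·Dx^2  (order 2).
h: a_k = 0, -3, -6, 1, 6, 57/5, 2, -165/7, -42, …
ICs: h(0) = 0, h′(0) = -3.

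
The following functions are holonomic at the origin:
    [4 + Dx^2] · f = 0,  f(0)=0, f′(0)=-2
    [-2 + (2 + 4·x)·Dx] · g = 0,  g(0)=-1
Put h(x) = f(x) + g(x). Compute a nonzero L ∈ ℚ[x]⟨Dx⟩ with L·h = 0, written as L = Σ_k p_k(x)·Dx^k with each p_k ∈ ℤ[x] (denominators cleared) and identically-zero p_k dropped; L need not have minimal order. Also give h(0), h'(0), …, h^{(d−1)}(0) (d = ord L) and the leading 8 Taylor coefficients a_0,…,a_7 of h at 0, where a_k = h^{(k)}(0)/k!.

f: a_k = 0, -2, 0, 4/3, 0, -4/15, 0, 8/315, …
g: a_k = -1, -1, 1/2, -1/2, 5/8, -7/8, 21/16, -33/16, …
Weyl lclm of L_f,L_g ⇒ L₀ (ord ≤ 3).
L = (-28 - 64·x - 64·x^2) + (12 + 88·x + 192·x^2 + 128·x^3)·Dx + (-7 - 16·x - 16·x^2)·Dx^2 + (3 + 22·x + 48·x^2 + 32·x^3)·Dx^3  (order 3).
h: a_k = -1, -3, 1/2, 5/6, 5/8, -137/120, 21/16, -10267/5040, …
ICs: h(0) = -1, h′(0) = -3, h′′(0) = 1.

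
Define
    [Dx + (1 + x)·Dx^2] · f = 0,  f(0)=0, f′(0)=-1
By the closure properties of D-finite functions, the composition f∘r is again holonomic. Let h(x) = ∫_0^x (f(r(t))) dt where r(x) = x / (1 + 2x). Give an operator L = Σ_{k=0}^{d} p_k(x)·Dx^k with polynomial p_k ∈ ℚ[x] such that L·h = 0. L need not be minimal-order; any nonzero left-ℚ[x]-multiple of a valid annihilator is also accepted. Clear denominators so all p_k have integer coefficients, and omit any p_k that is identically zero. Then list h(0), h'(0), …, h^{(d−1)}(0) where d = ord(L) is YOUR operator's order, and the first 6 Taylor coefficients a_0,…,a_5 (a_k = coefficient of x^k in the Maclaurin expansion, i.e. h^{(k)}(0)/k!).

L = (5 + 12·x)·Dx^2 + (1 + 5·x + 6·x^2)·Dx^3  (order 3).
h: a_k = 0, 0, -1/2, 5/6, -19/12, 13/4, …
ICs: h(0) = 0, h′(0) = 0, h′′(0) = -1.

f: a_k = 0, -1, 1/2, -1/3, 1/4, -1/5, …
L₀ from L_f via x↦r, Dx↦r'^{-1}Dx.
h=∫h₀ ⇒ L = L₀·Dx.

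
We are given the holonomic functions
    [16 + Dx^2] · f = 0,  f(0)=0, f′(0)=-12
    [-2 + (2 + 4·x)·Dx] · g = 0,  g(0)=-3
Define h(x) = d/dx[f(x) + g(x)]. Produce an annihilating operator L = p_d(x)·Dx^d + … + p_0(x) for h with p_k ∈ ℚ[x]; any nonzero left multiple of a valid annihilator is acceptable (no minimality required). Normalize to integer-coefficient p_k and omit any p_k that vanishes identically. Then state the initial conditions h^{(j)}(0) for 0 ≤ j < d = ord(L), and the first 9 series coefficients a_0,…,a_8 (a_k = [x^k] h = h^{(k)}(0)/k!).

f: a_k = 0, -12, 0, 32, 0, -128/5, 0, 1024/105, 0, …
g: a_k = -3, -3, 3/2, -3/2, 15/8, -21/8, 63/16, -99/16, 1287/128, …
Weyl lclm of L_f,L_g ⇒ L₀ (ord ≤ 3).
h₀' ⇒ L via d/dx closure of L₀.
L = (-496 - 1024·x - 1024·x^2) + (-304 - 1632·x - 3072·x^2 - 2048·x^3)·Dx + (-31 - 64·x - 64·x^2)·Dx^2 + (-19 - 102·x - 192·x^2 - 128·x^3)·Dx^3  (order 3).
h: a_k = -15, 3, 183/2, 15/2, -1129/8, 189/8, 5989/240, 1287/16, -2289169/13440, …
ICs: h(0) = -15, h′(0) = 3, h′′(0) = 183.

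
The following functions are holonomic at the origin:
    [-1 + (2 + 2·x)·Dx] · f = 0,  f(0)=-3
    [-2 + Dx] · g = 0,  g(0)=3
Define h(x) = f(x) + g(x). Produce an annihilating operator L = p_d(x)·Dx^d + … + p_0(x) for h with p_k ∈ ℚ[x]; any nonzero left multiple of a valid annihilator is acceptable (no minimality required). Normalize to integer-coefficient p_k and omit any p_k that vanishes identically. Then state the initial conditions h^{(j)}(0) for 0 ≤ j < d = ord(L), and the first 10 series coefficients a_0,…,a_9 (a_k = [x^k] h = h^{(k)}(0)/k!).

f: a_k = -3, -3/2, 3/8, -3/16, 15/128, -21/256, 63/1024, -99/2048, 1287/32768, -2145/65536, …
g: a_k = 3, 6, 6, 4, 2, 4/5, 4/15, 8/105, 2/105, 4/945, …
f+g: L₀ = lclm(L_f,L_g), ord ≤ 1+1.
L = (10 + 8·x) + (-17 - 32·x - 16·x^2)·Dx + (6 + 14·x + 8·x^2)·Dx^2  (order 2).
h: a_k = 0, 9/2, 51/8, 61/16, 271/128, 919/1280, 5041/15360, 5989/215040, 200671/3440640, -1764881/61931520, …
ICs: h(0) = 0, h′(0) = 9/2.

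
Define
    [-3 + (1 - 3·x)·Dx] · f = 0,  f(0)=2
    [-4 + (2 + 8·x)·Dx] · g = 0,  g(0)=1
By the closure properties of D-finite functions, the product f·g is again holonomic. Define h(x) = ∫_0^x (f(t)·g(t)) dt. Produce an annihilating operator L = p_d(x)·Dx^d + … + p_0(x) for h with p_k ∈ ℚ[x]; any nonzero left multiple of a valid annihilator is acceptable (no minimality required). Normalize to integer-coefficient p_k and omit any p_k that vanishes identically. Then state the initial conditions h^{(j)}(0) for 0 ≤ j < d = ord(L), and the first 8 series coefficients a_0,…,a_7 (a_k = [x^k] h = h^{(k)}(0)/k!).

f: a_k = 2, 6, 18, 54, 162, 486, 1458, 4374, …
g: a_k = 1, 2, -2, 4, -10, 28, -84, 264, …
Product ⇒ symmetric product L₀, ord ≤ 1.
h=∫₀ˣh₀: take L = L₀·Dx.
L = (5 + 6·x)·Dx + (-1 - x + 12·x^2)·Dx^2  (order 2).
h: a_k = 0, 2, 5, 26/3, 43/2, 238/5, 385/3, 306, …
ICs: h(0) = 0, h′(0) = 2.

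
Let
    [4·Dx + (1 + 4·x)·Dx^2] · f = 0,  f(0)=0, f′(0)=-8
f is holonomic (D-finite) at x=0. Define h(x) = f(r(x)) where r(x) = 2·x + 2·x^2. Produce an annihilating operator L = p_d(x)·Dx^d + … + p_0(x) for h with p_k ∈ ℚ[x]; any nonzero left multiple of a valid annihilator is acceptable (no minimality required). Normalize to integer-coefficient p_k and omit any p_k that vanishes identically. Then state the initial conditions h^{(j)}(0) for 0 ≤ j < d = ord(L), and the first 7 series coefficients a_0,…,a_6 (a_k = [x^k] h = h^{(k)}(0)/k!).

f: a_k = 0, -8, 16, -128/3, 128, -2048/5, 4096/3, …
Change of var in L_f (x↦r) gives L₀.
L = (6 + 16·x + 16·x^2)·Dx + (1 + 10·x + 24·x^2 + 16·x^3)·Dx^2  (order 2).
h: a_k = 0, -16, 48, -640/3, 1088, -29696/5, 33792, …
ICs: h(0) = 0, h′(0) = -16.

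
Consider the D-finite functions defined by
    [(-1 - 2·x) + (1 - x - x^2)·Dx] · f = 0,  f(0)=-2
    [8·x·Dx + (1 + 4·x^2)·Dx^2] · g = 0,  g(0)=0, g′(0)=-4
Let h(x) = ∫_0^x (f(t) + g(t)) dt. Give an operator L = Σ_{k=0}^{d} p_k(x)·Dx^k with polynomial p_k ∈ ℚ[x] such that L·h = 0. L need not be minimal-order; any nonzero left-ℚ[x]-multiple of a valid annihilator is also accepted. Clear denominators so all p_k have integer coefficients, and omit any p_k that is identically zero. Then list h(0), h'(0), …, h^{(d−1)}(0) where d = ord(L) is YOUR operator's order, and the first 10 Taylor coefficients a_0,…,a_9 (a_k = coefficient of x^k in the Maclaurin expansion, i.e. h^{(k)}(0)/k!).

L = (-16 + 64·x + 400·x^2 + 576·x^3 + 696·x^4 + 96·x^6)·Dx^2 + (13 + 24·x + 22·x^2 + 204·x^3 + 548·x^4 + 488·x^5 + 48·x^6 + 96·x^7)·Dx^3 + (-2 - 5·x - 14·x^2 + 2·x^3 - 13·x^4 + 92·x^5 + 48·x^6 + 16·x^7 + 16·x^8)·Dx^4  (order 4).
h: a_k = 0, -2, -3, -4/3, -1/6, -2, -24/5, -26/7, -19/28, -68/9, …
ICs: h(0) = 0, h′(0) = -2, h′′(0) = -6, h′′′(0) = -8.

f: a_k = -2, -2, -4, -6, -10, -16, -26, -42, -68, -110, …
g: a_k = 0, -4, 0, 16/3, 0, -64/5, 0, 256/7, 0, -1024/9, …
h₀=f+g: left-lcm gives L₀, ord ≤ 3.
h=∫₀ˣh₀: take L = L₀·Dx.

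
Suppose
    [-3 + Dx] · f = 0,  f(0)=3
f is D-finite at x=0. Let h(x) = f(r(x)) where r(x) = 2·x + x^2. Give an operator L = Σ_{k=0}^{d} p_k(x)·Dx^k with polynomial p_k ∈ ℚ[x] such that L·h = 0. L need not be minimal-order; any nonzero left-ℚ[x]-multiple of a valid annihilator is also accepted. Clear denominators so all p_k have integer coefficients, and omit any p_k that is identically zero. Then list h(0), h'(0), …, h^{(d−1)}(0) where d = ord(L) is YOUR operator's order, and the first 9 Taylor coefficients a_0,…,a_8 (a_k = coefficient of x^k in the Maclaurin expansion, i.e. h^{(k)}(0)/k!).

L = (-6 - 6·x) + Dx  (order 1).
h: a_k = 3, 18, 63, 162, 675/2, 2997/5, 9369/10, 46089/35, 473283/280, …
ICs: h(0) = 3.

f: a_k = 3, 9, 27/2, 27/2, 81/8, 243/40, 243/80, 729/560, 2187/4480, …
L₀ from L_f via x↦r, Dx↦r'^{-1}Dx.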